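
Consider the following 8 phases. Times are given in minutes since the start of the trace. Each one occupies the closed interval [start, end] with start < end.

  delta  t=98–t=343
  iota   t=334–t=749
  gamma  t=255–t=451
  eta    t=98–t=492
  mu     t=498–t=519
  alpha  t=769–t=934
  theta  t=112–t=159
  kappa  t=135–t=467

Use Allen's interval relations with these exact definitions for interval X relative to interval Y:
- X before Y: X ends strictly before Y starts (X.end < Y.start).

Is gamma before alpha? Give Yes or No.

Yes

gamma = [t=255, t=451], alpha = [t=769, t=934].
Actual relation of gamma to alpha: before.
Asked whether 'before' holds → Yes.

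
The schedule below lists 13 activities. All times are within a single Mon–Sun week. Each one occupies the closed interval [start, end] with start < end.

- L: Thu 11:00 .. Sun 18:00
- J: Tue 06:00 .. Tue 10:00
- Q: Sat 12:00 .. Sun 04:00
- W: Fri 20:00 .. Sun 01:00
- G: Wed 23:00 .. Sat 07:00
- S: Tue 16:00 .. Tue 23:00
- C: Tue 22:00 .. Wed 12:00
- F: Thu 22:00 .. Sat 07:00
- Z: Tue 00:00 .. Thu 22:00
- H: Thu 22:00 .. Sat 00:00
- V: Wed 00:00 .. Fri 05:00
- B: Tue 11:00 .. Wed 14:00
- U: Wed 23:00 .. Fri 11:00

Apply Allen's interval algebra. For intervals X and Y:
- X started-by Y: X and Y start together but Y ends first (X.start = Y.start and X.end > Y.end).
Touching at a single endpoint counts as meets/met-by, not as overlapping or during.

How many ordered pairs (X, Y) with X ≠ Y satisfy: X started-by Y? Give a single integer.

2

Checking all 156 ordered pairs for relation 'started-by'; matching pairs in alphabetical order:
(F, H): F started-by H ✓
(G, U): G started-by U ✓
Count: 2.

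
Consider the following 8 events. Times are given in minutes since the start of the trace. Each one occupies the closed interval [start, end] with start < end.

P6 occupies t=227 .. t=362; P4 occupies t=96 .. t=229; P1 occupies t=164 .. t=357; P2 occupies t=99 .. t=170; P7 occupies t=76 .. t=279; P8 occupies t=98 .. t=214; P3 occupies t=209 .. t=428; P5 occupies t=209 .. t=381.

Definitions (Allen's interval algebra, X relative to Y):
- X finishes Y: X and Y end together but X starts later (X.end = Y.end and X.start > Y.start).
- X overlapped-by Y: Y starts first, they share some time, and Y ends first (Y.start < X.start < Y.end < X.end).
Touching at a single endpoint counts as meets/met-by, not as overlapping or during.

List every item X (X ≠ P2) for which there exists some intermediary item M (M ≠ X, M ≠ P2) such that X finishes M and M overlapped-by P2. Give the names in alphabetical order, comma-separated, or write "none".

Target P2 = [t=99, t=170].
Intermediaries M with M overlapped-by P2: P1.
Via P1 — items with X finishes P1: none.
Union: none.

none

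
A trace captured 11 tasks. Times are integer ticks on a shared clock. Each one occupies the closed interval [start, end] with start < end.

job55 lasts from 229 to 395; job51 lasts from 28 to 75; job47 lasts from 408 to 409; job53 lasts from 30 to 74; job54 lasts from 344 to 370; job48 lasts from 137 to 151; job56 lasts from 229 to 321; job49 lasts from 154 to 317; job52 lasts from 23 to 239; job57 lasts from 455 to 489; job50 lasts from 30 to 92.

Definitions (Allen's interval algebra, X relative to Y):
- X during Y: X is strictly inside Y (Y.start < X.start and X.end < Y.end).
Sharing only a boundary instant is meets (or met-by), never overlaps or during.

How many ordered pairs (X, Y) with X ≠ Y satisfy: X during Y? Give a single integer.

6

Checking all 110 ordered pairs for relation 'during'; matching pairs in alphabetical order:
(job48, job52): job48 during job52 ✓
(job50, job52): job50 during job52 ✓
(job51, job52): job51 during job52 ✓
(job53, job51): job53 during job51 ✓
(job53, job52): job53 during job52 ✓
(job54, job55): job54 during job55 ✓
Count: 6.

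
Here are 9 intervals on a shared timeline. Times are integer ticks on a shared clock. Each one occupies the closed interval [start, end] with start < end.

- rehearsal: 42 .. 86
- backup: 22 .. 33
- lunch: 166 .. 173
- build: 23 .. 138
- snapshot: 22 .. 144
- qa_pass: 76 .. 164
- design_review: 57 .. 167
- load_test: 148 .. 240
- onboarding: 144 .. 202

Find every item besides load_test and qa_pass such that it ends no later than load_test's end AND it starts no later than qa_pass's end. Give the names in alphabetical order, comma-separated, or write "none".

Conditions: its end is no later than load_test's end (X.end <= 240) AND its start is no later than qa_pass's end (X.start <= 164).
backup: end 33 <= 240? ✓; start 22 <= 164? ✓ → yes.
build: end 138 <= 240? ✓; start 23 <= 164? ✓ → yes.
design_review: end 167 <= 240? ✓; start 57 <= 164? ✓ → yes.
lunch: end 173 <= 240? ✓; start 166 <= 164? ✗ → no.
onboarding: end 202 <= 240? ✓; start 144 <= 164? ✓ → yes.
rehearsal: end 86 <= 240? ✓; start 42 <= 164? ✓ → yes.
snapshot: end 144 <= 240? ✓; start 22 <= 164? ✓ → yes.
Result: backup, build, design_review, onboarding, rehearsal, snapshot.

backup, build, design_review, onboarding, rehearsal, snapshot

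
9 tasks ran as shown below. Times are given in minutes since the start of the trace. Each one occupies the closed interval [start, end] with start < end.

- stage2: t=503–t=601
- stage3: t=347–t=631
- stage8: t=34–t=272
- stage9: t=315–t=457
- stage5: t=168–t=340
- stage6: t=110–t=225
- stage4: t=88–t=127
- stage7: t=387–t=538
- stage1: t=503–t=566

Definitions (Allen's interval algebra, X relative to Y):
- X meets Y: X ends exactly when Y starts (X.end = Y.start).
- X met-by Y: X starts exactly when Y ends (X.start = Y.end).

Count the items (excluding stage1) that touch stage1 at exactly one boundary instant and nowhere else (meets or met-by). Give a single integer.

Target stage1 = [t=503, t=566].
stage2 [t=503, t=601] → started-by → no.
stage3 [t=347, t=631] → contains → no.
stage4 [t=88, t=127] → before → no.
stage5 [t=168, t=340] → before → no.
stage6 [t=110, t=225] → before → no.
stage7 [t=387, t=538] → overlaps → no.
stage8 [t=34, t=272] → before → no.
stage9 [t=315, t=457] → before → no.
Total: 0.

0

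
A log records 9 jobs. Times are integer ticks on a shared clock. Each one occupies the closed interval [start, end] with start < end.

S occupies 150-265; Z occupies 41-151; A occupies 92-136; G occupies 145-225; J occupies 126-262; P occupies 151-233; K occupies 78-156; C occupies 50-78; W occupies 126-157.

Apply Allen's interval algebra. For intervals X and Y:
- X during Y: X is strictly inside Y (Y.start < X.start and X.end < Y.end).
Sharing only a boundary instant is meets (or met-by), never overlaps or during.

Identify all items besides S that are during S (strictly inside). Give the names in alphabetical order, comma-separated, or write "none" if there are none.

P

Target S = [150, 265].
A [92, 136] → before → no.
C [50, 78] → before → no.
G [145, 225] → overlaps → no.
J [126, 262] → overlaps → no.
K [78, 156] → overlaps → no.
P [151, 233] → during → yes.
W [126, 157] → overlaps → no.
Z [41, 151] → overlaps → no.
Result: P.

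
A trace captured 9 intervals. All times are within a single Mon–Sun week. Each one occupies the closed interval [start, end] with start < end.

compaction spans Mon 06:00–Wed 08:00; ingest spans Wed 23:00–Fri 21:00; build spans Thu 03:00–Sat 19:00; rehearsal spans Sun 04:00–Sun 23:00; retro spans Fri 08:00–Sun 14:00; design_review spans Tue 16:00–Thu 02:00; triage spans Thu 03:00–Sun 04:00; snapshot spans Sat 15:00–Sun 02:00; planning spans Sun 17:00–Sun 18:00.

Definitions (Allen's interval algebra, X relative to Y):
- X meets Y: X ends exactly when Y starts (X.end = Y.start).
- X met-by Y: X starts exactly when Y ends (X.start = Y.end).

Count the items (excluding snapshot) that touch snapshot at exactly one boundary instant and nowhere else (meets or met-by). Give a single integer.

Target snapshot = [Sat 15:00, Sun 02:00].
build [Thu 03:00, Sat 19:00] → overlaps → no.
compaction [Mon 06:00, Wed 08:00] → before → no.
design_review [Tue 16:00, Thu 02:00] → before → no.
ingest [Wed 23:00, Fri 21:00] → before → no.
planning [Sun 17:00, Sun 18:00] → after → no.
rehearsal [Sun 04:00, Sun 23:00] → after → no.
retro [Fri 08:00, Sun 14:00] → contains → no.
triage [Thu 03:00, Sun 04:00] → contains → no.
Total: 0.

0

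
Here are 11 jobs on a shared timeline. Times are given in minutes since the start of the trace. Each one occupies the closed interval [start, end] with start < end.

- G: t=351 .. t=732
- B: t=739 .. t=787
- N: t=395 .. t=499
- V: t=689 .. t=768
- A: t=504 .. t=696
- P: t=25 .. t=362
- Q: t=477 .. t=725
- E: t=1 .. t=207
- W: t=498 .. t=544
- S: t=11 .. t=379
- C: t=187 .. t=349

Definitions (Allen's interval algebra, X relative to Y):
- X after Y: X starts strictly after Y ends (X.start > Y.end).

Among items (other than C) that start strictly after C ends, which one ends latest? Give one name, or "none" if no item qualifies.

Target C = [t=187, t=349].
A [t=504, t=696] → after → candidate.
B [t=739, t=787] → after → candidate.
E [t=1, t=207] → overlaps → excluded.
G [t=351, t=732] → after → candidate.
N [t=395, t=499] → after → candidate.
P [t=25, t=362] → contains → excluded.
Q [t=477, t=725] → after → candidate.
S [t=11, t=379] → contains → excluded.
V [t=689, t=768] → after → candidate.
W [t=498, t=544] → after → candidate.
Among candidates, latest end is t=787 → B.

B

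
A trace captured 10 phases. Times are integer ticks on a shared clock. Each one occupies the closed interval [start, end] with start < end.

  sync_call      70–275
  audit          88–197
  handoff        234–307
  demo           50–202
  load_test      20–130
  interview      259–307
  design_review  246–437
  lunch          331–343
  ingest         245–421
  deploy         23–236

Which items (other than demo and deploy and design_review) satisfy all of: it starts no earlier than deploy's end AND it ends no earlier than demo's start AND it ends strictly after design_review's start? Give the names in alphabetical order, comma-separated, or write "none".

Conditions: its start is no earlier than deploy's end (X.start >= 236) AND its end is no earlier than demo's start (X.end >= 50) AND its end is strictly after design_review's start (X.end > 246).
audit: start 88 >= 236? ✗; end 197 >= 50? ✓; end 197 > 246? ✗ → no.
handoff: start 234 >= 236? ✗; end 307 >= 50? ✓; end 307 > 246? ✓ → no.
ingest: start 245 >= 236? ✓; end 421 >= 50? ✓; end 421 > 246? ✓ → yes.
interview: start 259 >= 236? ✓; end 307 >= 50? ✓; end 307 > 246? ✓ → yes.
load_test: start 20 >= 236? ✗; end 130 >= 50? ✓; end 130 > 246? ✗ → no.
lunch: start 331 >= 236? ✓; end 343 >= 50? ✓; end 343 > 246? ✓ → yes.
sync_call: start 70 >= 236? ✗; end 275 >= 50? ✓; end 275 > 246? ✓ → no.
Result: ingest, interview, lunch.

ingest, interview, lunch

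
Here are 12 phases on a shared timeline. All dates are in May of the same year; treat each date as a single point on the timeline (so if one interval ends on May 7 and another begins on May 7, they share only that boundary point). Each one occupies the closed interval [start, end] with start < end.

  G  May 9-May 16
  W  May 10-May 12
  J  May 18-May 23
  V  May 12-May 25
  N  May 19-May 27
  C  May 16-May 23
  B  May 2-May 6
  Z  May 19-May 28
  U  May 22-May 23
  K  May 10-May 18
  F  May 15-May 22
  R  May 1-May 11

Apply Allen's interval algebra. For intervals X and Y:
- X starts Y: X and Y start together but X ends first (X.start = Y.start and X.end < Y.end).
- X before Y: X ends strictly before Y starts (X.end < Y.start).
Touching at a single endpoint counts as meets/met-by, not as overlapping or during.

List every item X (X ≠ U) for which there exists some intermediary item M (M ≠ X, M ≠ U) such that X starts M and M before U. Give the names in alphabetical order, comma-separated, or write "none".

Target U = [May 22, May 23].
Intermediaries M with M before U: B, G, K, R, W.
Via B — items with X starts B: none.
Via G — items with X starts G: none.
Via K — items with X starts K: W.
Via R — items with X starts R: none.
Via W — items with X starts W: none.
Union: W.

W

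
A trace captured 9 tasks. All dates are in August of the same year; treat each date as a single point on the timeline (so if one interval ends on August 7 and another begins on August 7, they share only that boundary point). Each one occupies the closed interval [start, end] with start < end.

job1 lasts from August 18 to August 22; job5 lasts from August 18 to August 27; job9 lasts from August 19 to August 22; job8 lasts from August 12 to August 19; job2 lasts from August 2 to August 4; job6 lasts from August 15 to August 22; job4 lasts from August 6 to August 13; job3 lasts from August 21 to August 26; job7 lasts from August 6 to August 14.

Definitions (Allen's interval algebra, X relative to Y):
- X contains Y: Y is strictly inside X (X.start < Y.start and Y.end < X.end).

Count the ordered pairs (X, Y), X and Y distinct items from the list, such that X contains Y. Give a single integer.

Checking all 72 ordered pairs for relation 'contains'; matching pairs in alphabetical order:
(job5, job3): job5 contains job3 ✓
(job5, job9): job5 contains job9 ✓
Count: 2.

2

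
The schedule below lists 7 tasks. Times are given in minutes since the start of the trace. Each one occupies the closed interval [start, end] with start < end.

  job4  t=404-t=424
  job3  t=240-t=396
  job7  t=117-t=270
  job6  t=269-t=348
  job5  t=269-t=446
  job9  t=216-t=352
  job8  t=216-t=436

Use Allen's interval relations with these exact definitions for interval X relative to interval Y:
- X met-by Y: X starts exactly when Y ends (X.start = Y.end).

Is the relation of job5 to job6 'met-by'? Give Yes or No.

job5 = [t=269, t=446], job6 = [t=269, t=348].
Actual relation of job5 to job6: started-by.
Asked whether 'met-by' holds → No.

No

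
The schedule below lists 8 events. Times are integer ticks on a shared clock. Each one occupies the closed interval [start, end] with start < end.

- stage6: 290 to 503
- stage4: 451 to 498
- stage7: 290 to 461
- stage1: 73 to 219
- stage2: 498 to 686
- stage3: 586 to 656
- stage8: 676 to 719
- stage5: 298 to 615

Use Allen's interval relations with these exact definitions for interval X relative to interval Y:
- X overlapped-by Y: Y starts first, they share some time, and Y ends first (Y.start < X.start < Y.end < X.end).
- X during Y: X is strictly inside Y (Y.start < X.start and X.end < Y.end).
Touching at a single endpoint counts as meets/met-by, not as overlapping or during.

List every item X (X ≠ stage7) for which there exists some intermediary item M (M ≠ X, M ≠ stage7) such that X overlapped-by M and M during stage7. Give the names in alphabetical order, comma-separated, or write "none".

none

Target stage7 = [290, 461].
Intermediaries M with M during stage7: none.
Union: none.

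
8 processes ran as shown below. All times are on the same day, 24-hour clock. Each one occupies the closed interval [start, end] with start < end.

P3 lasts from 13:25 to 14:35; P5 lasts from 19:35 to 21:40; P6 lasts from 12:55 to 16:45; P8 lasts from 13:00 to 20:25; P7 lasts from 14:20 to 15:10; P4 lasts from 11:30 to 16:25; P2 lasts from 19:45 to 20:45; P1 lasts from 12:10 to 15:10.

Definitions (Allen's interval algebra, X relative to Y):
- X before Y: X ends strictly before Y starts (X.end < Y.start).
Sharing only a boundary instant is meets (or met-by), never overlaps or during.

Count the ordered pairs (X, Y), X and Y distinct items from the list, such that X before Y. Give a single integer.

10

Checking all 56 ordered pairs for relation 'before'; matching pairs in alphabetical order:
(P1, P2): P1 before P2 ✓
(P1, P5): P1 before P5 ✓
(P3, P2): P3 before P2 ✓
(P3, P5): P3 before P5 ✓
(P4, P2): P4 before P2 ✓
(P4, P5): P4 before P5 ✓
(P6, P2): P6 before P2 ✓
(P6, P5): P6 before P5 ✓
(P7, P2): P7 before P2 ✓
(P7, P5): P7 before P5 ✓
Count: 10.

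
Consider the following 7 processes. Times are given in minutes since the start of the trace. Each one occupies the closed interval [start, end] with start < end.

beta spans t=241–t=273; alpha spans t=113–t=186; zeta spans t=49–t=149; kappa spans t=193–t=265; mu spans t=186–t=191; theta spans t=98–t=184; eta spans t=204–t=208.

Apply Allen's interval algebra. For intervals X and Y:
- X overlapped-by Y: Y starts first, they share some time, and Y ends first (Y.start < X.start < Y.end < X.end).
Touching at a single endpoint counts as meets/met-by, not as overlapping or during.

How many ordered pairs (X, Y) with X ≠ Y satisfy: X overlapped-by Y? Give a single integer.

4

Checking all 42 ordered pairs for relation 'overlapped-by'; matching pairs in alphabetical order:
(alpha, theta): alpha overlapped-by theta ✓
(alpha, zeta): alpha overlapped-by zeta ✓
(beta, kappa): beta overlapped-by kappa ✓
(theta, zeta): theta overlapped-by zeta ✓
Count: 4.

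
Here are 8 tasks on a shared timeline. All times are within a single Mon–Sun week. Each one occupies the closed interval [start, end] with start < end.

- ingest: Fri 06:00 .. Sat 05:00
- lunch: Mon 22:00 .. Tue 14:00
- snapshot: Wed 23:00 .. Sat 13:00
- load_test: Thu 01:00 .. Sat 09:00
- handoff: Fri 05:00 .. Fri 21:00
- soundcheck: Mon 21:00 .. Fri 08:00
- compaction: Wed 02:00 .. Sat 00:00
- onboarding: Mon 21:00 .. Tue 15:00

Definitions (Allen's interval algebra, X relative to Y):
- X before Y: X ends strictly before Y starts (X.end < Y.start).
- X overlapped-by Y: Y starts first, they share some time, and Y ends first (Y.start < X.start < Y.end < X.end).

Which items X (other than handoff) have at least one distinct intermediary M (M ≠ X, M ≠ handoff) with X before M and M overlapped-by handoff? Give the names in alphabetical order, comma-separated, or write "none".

Target handoff = [Fri 05:00, Fri 21:00].
Intermediaries M with M overlapped-by handoff: ingest.
Via ingest — items with X before ingest: lunch, onboarding.
Union: lunch, onboarding.

lunch, onboarding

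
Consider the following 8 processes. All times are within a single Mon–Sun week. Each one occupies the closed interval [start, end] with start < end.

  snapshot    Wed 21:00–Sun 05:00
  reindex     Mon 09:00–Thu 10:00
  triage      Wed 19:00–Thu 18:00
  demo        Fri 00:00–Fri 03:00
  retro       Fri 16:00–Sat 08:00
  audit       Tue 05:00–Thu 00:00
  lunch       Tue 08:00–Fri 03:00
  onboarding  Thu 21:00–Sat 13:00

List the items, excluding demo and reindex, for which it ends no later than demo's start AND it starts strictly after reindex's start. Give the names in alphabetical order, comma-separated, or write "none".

Conditions: its end is no later than demo's start (X.end <= Fri 00:00) AND its start is strictly after reindex's start (X.start > Mon 09:00).
audit: end Thu 00:00 <= Fri 00:00? ✓; start Tue 05:00 > Mon 09:00? ✓ → yes.
lunch: end Fri 03:00 <= Fri 00:00? ✗; start Tue 08:00 > Mon 09:00? ✓ → no.
onboarding: end Sat 13:00 <= Fri 00:00? ✗; start Thu 21:00 > Mon 09:00? ✓ → no.
retro: end Sat 08:00 <= Fri 00:00? ✗; start Fri 16:00 > Mon 09:00? ✓ → no.
snapshot: end Sun 05:00 <= Fri 00:00? ✗; start Wed 21:00 > Mon 09:00? ✓ → no.
triage: end Thu 18:00 <= Fri 00:00? ✓; start Wed 19:00 > Mon 09:00? ✓ → yes.
Result: audit, triage.

audit, triage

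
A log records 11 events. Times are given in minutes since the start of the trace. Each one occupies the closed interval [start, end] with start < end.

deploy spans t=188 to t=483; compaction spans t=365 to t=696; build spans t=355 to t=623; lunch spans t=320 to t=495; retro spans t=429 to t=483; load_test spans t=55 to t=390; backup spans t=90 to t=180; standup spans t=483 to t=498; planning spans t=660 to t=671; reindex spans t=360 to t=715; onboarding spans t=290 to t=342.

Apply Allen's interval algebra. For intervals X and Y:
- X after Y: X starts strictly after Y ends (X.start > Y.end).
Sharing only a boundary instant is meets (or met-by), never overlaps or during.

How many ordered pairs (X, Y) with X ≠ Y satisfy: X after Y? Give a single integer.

23

Checking all 110 ordered pairs for relation 'after'; matching pairs in alphabetical order:
(build, backup): build after backup ✓
(build, onboarding): build after onboarding ✓
(compaction, backup): compaction after backup ✓
(compaction, onboarding): compaction after onboarding ✓
(deploy, backup): deploy after backup ✓
(lunch, backup): lunch after backup ✓
(onboarding, backup): onboarding after backup ✓
(planning, backup): planning after backup ✓
(planning, build): planning after build ✓
(planning, deploy): planning after deploy ✓
(planning, load_test): planning after load_test ✓
(planning, lunch): planning after lunch ✓
(planning, onboarding): planning after onboarding ✓
(planning, retro): planning after retro ✓
(planning, standup): planning after standup ✓
(reindex, backup): reindex after backup ✓
(reindex, onboarding): reindex after onboarding ✓
(retro, backup): retro after backup ✓
(retro, load_test): retro after load_test ✓
(retro, onboarding): retro after onboarding ✓
(standup, backup): standup after backup ✓
(standup, load_test): standup after load_test ✓
(standup, onboarding): standup after onboarding ✓
Count: 23.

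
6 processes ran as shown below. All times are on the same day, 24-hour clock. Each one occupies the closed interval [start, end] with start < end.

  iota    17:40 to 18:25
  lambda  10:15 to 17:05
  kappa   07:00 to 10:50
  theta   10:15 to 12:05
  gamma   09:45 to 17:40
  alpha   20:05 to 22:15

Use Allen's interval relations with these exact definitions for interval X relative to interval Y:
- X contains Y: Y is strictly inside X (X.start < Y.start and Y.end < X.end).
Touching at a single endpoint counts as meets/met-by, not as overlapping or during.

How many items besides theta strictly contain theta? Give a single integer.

1

Target theta = [10:15, 12:05].
alpha [20:05, 22:15] → after → no.
gamma [09:45, 17:40] → contains → counts.
iota [17:40, 18:25] → after → no.
kappa [07:00, 10:50] → overlaps → no.
lambda [10:15, 17:05] → started-by → no.
Total: 1.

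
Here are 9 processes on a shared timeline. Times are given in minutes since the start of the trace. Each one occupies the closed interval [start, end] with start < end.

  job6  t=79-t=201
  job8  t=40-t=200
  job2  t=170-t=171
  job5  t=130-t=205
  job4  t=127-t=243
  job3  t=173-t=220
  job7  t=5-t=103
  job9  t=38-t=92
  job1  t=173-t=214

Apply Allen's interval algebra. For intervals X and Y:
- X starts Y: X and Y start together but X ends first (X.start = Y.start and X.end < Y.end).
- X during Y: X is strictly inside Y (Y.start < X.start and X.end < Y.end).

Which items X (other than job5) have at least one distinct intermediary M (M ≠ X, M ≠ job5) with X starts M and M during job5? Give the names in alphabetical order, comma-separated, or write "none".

Target job5 = [t=130, t=205].
Intermediaries M with M during job5: job2.
Via job2 — items with X starts job2: none.
Union: none.

none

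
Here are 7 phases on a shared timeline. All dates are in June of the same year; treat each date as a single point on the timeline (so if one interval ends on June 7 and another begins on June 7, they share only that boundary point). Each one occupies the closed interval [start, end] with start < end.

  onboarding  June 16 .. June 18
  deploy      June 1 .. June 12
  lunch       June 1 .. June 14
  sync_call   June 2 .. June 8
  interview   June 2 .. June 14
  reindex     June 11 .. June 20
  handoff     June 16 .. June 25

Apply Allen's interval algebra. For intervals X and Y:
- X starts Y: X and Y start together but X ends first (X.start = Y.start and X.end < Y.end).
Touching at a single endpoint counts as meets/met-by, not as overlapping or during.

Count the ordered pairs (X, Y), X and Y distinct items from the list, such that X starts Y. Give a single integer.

Checking all 42 ordered pairs for relation 'starts'; matching pairs in alphabetical order:
(deploy, lunch): deploy starts lunch ✓
(onboarding, handoff): onboarding starts handoff ✓
(sync_call, interview): sync_call starts interview ✓
Count: 3.

3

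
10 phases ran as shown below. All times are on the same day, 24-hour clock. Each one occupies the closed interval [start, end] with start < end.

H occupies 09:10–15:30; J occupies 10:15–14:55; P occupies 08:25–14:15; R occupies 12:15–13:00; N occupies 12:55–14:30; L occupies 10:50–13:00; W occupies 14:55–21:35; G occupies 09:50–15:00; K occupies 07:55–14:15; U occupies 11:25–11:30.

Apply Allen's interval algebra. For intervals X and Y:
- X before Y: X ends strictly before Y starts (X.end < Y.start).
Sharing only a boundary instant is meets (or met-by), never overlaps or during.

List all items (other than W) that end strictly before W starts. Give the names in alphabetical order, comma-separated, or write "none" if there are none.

Target W = [14:55, 21:35].
G [09:50, 15:00] → overlaps → no.
H [09:10, 15:30] → overlaps → no.
J [10:15, 14:55] → meets → no.
K [07:55, 14:15] → before → yes.
L [10:50, 13:00] → before → yes.
N [12:55, 14:30] → before → yes.
P [08:25, 14:15] → before → yes.
R [12:15, 13:00] → before → yes.
U [11:25, 11:30] → before → yes.
Result: K, L, N, P, R, U.

K, L, N, P, R, U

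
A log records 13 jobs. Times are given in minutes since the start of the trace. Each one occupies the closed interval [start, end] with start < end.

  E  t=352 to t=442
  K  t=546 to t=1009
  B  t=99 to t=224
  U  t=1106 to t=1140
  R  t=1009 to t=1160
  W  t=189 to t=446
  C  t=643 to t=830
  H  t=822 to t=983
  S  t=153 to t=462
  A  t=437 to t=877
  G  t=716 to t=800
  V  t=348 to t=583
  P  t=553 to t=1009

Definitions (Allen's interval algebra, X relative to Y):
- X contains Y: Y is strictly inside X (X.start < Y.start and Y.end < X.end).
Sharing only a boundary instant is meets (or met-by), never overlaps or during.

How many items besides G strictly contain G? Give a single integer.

4

Target G = [t=716, t=800].
A [t=437, t=877] → contains → counts.
B [t=99, t=224] → before → no.
C [t=643, t=830] → contains → counts.
E [t=352, t=442] → before → no.
H [t=822, t=983] → after → no.
K [t=546, t=1009] → contains → counts.
P [t=553, t=1009] → contains → counts.
R [t=1009, t=1160] → after → no.
S [t=153, t=462] → before → no.
U [t=1106, t=1140] → after → no.
V [t=348, t=583] → before → no.
W [t=189, t=446] → before → no.
Total: 4.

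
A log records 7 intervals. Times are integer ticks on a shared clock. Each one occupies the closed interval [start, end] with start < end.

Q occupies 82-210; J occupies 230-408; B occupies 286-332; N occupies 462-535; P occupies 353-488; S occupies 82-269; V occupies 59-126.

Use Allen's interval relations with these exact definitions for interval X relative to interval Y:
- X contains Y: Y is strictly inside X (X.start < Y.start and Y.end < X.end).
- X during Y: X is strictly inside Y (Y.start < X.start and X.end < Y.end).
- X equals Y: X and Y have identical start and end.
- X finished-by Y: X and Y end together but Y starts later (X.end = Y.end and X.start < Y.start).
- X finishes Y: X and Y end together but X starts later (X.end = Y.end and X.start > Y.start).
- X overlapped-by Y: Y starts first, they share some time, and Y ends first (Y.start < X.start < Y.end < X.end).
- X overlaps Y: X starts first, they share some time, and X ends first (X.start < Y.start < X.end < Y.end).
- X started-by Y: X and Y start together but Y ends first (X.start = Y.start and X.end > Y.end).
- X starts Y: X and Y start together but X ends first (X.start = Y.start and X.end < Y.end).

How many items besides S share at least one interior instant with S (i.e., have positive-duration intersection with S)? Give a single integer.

Target S = [82, 269].
B [286, 332] → after → no.
J [230, 408] → overlapped-by → counts.
N [462, 535] → after → no.
P [353, 488] → after → no.
Q [82, 210] → starts → counts.
V [59, 126] → overlaps → counts.
Total: 3.

3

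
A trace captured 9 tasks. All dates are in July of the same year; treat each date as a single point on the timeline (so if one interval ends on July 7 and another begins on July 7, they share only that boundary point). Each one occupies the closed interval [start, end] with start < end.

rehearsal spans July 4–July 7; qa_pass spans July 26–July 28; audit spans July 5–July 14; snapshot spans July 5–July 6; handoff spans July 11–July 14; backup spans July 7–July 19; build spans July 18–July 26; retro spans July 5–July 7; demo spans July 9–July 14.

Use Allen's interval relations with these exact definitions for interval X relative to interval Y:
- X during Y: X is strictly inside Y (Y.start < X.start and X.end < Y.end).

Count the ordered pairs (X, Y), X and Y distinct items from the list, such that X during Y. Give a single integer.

3

Checking all 72 ordered pairs for relation 'during'; matching pairs in alphabetical order:
(demo, backup): demo during backup ✓
(handoff, backup): handoff during backup ✓
(snapshot, rehearsal): snapshot during rehearsal ✓
Count: 3.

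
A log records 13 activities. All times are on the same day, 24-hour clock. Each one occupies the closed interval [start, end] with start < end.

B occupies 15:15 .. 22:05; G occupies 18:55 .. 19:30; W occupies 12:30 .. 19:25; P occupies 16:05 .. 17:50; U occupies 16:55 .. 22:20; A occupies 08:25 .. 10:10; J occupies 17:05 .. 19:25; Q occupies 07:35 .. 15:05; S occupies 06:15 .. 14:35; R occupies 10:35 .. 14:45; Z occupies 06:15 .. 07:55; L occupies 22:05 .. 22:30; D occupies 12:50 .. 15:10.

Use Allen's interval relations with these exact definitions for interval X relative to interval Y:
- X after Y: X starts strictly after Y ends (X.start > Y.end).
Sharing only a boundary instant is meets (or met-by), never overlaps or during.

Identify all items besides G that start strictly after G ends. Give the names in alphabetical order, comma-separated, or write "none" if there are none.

L

Target G = [18:55, 19:30].
A [08:25, 10:10] → before → no.
B [15:15, 22:05] → contains → no.
D [12:50, 15:10] → before → no.
J [17:05, 19:25] → overlaps → no.
L [22:05, 22:30] → after → yes.
P [16:05, 17:50] → before → no.
Q [07:35, 15:05] → before → no.
R [10:35, 14:45] → before → no.
S [06:15, 14:35] → before → no.
U [16:55, 22:20] → contains → no.
W [12:30, 19:25] → overlaps → no.
Z [06:15, 07:55] → before → no.
Result: L.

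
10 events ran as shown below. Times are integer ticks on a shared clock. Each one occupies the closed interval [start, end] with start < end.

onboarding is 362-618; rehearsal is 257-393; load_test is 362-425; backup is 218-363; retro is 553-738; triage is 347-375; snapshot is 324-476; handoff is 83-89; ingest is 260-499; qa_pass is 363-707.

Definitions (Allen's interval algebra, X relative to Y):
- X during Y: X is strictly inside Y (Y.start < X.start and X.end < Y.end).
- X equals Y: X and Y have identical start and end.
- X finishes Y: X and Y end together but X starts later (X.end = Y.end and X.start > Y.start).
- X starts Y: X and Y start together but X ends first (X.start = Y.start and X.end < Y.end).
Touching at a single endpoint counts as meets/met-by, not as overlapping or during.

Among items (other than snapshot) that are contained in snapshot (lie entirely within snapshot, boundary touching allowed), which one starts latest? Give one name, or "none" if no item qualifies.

Target snapshot = [324, 476].
backup [218, 363] → overlaps → excluded.
handoff [83, 89] → before → excluded.
ingest [260, 499] → contains → excluded.
load_test [362, 425] → during → candidate.
onboarding [362, 618] → overlapped-by → excluded.
qa_pass [363, 707] → overlapped-by → excluded.
rehearsal [257, 393] → overlaps → excluded.
retro [553, 738] → after → excluded.
triage [347, 375] → during → candidate.
Among candidates, latest start is 362 → load_test.

load_test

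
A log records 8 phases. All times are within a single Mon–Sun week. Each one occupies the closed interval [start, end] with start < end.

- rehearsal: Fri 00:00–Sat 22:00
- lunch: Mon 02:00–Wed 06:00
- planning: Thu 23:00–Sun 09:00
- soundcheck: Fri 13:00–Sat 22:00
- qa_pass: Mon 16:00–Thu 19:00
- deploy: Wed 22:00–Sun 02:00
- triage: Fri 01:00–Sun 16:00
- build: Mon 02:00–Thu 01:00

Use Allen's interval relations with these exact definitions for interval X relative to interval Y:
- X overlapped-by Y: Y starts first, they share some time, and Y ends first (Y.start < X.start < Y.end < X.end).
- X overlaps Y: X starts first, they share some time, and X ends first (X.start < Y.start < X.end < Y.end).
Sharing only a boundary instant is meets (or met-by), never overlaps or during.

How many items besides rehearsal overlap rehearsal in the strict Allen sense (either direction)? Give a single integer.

Target rehearsal = [Fri 00:00, Sat 22:00].
build [Mon 02:00, Thu 01:00] → before → no.
deploy [Wed 22:00, Sun 02:00] → contains → no.
lunch [Mon 02:00, Wed 06:00] → before → no.
planning [Thu 23:00, Sun 09:00] → contains → no.
qa_pass [Mon 16:00, Thu 19:00] → before → no.
soundcheck [Fri 13:00, Sat 22:00] → finishes → no.
triage [Fri 01:00, Sun 16:00] → overlapped-by → counts.
Total: 1.

1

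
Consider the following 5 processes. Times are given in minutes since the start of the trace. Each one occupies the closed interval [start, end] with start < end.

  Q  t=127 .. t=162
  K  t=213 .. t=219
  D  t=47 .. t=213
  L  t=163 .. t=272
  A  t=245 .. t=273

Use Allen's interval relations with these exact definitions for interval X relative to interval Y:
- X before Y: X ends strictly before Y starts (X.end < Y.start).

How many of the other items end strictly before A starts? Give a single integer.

3

Target A = [t=245, t=273].
D [t=47, t=213] → before → counts.
K [t=213, t=219] → before → counts.
L [t=163, t=272] → overlaps → no.
Q [t=127, t=162] → before → counts.
Total: 3.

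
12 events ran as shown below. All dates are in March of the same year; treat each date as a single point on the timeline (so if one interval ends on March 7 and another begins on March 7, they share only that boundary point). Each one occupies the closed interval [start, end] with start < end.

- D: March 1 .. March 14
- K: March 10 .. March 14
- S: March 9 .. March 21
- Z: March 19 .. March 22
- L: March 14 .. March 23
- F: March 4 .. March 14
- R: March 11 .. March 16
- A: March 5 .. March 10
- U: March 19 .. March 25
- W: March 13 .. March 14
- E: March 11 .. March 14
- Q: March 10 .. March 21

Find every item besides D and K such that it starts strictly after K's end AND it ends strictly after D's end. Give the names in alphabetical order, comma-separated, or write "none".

U, Z

Conditions: its start is strictly after K's end (X.start > March 14) AND its end is strictly after D's end (X.end > March 14).
A: start March 5 > March 14? ✗; end March 10 > March 14? ✗ → no.
E: start March 11 > March 14? ✗; end March 14 > March 14? ✗ → no.
F: start March 4 > March 14? ✗; end March 14 > March 14? ✗ → no.
L: start March 14 > March 14? ✗; end March 23 > March 14? ✓ → no.
Q: start March 10 > March 14? ✗; end March 21 > March 14? ✓ → no.
R: start March 11 > March 14? ✗; end March 16 > March 14? ✓ → no.
S: start March 9 > March 14? ✗; end March 21 > March 14? ✓ → no.
U: start March 19 > March 14? ✓; end March 25 > March 14? ✓ → yes.
W: start March 13 > March 14? ✗; end March 14 > March 14? ✗ → no.
Z: start March 19 > March 14? ✓; end March 22 > March 14? ✓ → yes.
Result: U, Z.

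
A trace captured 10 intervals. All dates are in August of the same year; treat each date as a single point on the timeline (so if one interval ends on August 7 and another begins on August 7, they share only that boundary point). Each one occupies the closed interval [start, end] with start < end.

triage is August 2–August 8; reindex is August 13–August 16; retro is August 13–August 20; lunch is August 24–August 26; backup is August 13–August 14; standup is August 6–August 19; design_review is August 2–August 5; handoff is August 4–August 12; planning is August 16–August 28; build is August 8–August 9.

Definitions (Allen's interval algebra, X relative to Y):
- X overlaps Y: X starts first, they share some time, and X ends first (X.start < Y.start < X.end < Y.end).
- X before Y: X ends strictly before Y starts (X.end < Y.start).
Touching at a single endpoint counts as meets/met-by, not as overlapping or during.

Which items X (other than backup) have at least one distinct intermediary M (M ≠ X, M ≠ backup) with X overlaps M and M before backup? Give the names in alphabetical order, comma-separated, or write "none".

design_review, triage

Target backup = [August 13, August 14].
Intermediaries M with M before backup: build, design_review, handoff, triage.
Via build — items with X overlaps build: none.
Via design_review — items with X overlaps design_review: none.
Via handoff — items with X overlaps handoff: design_review, triage.
Via triage — items with X overlaps triage: none.
Union: design_review, triage.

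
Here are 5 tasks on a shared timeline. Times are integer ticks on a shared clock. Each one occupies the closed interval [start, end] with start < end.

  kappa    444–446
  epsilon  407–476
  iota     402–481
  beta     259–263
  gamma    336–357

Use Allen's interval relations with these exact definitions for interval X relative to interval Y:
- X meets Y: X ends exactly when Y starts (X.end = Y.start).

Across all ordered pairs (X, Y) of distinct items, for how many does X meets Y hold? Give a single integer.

0

Checking all 20 ordered pairs for relation 'meets'; matching pairs in alphabetical order:
No pair satisfies it.
Count: 0.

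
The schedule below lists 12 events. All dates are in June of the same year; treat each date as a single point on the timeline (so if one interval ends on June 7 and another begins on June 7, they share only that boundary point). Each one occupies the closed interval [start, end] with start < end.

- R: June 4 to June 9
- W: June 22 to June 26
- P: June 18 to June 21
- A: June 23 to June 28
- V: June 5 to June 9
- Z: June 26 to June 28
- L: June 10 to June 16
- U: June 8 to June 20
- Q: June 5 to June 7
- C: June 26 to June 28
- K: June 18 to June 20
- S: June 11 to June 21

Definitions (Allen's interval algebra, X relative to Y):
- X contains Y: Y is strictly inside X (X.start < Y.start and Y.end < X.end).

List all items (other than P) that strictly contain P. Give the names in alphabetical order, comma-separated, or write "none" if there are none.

Target P = [June 18, June 21].
A [June 23, June 28] → after → no.
C [June 26, June 28] → after → no.
K [June 18, June 20] → starts → no.
L [June 10, June 16] → before → no.
Q [June 5, June 7] → before → no.
R [June 4, June 9] → before → no.
S [June 11, June 21] → finished-by → no.
U [June 8, June 20] → overlaps → no.
V [June 5, June 9] → before → no.
W [June 22, June 26] → after → no.
Z [June 26, June 28] → after → no.
Result: none.

none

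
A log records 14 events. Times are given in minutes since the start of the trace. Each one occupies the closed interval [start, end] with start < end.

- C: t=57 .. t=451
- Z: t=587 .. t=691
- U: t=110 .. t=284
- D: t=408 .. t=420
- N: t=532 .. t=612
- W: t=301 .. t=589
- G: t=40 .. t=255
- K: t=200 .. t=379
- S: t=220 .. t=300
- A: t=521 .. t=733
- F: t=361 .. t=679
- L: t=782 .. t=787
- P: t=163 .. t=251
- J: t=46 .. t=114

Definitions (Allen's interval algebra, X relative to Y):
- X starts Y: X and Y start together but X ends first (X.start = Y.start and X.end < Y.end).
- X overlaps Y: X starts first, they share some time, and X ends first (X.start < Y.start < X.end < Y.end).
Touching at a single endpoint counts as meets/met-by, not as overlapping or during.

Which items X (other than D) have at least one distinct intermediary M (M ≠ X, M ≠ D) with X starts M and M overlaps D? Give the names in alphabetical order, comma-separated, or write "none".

Target D = [t=408, t=420].
Intermediaries M with M overlaps D: none.
Union: none.

none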